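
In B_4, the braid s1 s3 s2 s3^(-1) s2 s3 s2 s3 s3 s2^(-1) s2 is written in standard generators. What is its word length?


The word length counts the number of generators (including inverses).
Listing each generator: s1, s3, s2, s3^(-1), s2, s3, s2, s3, s3, s2^(-1), s2
There are 11 generators in this braid word.

11


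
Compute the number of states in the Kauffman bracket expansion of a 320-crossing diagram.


Each crossing contributes 2 choices (A-smoothing or B-smoothing).
Total states = 2^320 = 2135987035920910082395021706169552114602704522356652769947041607822219725780640550022962086936576

2135987035920910082395021706169552114602704522356652769947041607822219725780640550022962086936576


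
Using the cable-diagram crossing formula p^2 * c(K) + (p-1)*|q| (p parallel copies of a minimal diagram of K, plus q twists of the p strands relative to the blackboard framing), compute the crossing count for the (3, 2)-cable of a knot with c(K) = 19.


Step 1: Each of the c(K) crossings of the companion diagram becomes p*p = p^2 crossings among the p parallel strands, and each of the |q| twists s_1 s_2 ... s_(p-1) adds (p-1) crossings.
  Crossings = p^2 * c(K) + (p-1)*|q|
Step 2: = 3^2 * 19 + (3-1)*2
Step 3: = 9*19 + 2*2
Step 4: = 171 + 4 = 175

175


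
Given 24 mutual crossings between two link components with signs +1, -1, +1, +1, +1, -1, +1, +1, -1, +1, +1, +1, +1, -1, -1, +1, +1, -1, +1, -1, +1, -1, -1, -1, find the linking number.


Step 1: Count positive crossings: 14
Step 2: Count negative crossings: 10
Step 3: Sum of signs = 14 - 10 = 4
Step 4: Linking number = sum/2 = 4/2 = 2

2


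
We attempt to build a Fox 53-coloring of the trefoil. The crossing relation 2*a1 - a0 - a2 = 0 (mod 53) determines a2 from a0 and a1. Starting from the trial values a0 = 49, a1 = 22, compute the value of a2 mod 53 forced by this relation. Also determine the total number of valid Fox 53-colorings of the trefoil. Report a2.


Step 1: Apply the given crossing relation 2*a1 - a0 - a2 = 0 (mod 53).
  a2 = 2*a1 - a0 mod 53
  a2 = 2*22 - 49 mod 53
  a2 = 44 - 49 mod 53
  a2 = -5 mod 53 = 48
Step 2: The trefoil has determinant 3.
  Number of Fox p-colorings (p prime) is p^2 if p = 3, else p.
  Since 53 does not divide 3, only trivial (constant) colorings exist.
  (So the trial a0 = 49, a1 = 22 with a0 != a1 does NOT extend to a valid coloring of the whole trefoil: the other two crossing relations require 3*(a1 - a0) = 0 (mod 53), which fails.)
  Total colorings = 53
Step 3: a2 = 48, total Fox 53-colorings = 53

48


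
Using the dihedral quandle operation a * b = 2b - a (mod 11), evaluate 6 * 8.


6 * 8 = 2*8 - 6 mod 11
= 16 - 6 mod 11
= 10 mod 11 = 10

10


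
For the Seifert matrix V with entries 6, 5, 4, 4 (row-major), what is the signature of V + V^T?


Step 1: V + V^T = [[12, 9], [9, 8]]
Step 2: trace = 20, det = 15
Step 3: Discriminant = 20^2 - 4*15 = 340
Step 4: Eigenvalues: 19.2195, 0.780456
Step 5: Signature = (# positive eigenvalues) - (# negative eigenvalues) = 2

2


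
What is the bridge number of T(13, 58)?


The bridge number of T(p,q) is min(p,q).
min(13, 58) = 13

13


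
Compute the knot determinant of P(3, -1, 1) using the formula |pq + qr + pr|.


Step 1: Compute pq + qr + pr.
pq = 3*(-1) = -3
qr = (-1)*1 = -1
pr = 3*1 = 3
pq + qr + pr = -3 + (-1) + 3 = -1
Step 2: Take absolute value.
det(P(3,-1,1)) = |-1| = 1

1


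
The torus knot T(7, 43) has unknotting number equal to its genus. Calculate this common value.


For a torus knot T(p,q), both the unknotting number and genus equal (p-1)(q-1)/2.
= (7-1)(43-1)/2
= 6*42/2
= 252/2 = 126

126


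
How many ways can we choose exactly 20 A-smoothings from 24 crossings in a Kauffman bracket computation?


We choose which 20 of 24 crossings get A-smoothings.
C(24, 20) = 24! / (20! * 4!)
= 10626

10626


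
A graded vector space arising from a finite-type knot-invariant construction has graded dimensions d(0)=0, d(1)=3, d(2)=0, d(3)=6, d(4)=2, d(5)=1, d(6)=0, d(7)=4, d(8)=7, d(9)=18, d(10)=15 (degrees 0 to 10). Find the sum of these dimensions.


Total dimension = d(0) + d(1) + ... + d(10)
= 0 + 3 + 0 + 6 + 2 + 1 + 0 + 4 + 7 + 18 + 15
= 56

56


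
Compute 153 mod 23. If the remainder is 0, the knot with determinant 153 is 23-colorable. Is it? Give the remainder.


Step 1: A knot is p-colorable if and only if p divides its determinant.
Step 2: Compute 153 mod 23.
153 = 6 * 23 + 15
Step 3: 153 mod 23 = 15
Step 4: The knot is 23-colorable: no

15


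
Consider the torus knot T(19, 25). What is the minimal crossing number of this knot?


For a torus knot T(p, q) with gcd(p,q)=1,
the crossing number is min(p*(q-1), q*(p-1)).
p*(q-1) = 19*24 = 456
q*(p-1) = 25*18 = 450
min(456, 450) = 450

450


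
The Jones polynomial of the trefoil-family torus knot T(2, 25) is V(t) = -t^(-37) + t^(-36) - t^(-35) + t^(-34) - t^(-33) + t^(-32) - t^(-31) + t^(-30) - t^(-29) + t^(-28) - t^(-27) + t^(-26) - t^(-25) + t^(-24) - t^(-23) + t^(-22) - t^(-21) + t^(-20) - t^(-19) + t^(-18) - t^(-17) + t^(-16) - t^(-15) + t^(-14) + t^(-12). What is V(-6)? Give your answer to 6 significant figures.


Substituting t = -6 into V(t) = -t^(-37) + t^(-36) - t^(-35) + t^(-34) - t^(-33) + t^(-32) - t^(-31) + t^(-30) - t^(-29) + t^(-28) - t^(-27) + t^(-26) - t^(-25) + t^(-24) - t^(-23) + t^(-22) - t^(-21) + t^(-20) - t^(-19) + t^(-18) - t^(-17) + t^(-16) - t^(-15) + t^(-14) + t^(-12):
  (-)t^(-37) = 1.61586e-29
  (+)t^(-36) = 9.69516e-29
  (-)t^(-35) = 5.8171e-28
  (+)t^(-34) = 3.49026e-27
  (-)t^(-33) = 2.09415e-26
  (+)t^(-32) = 1.25649e-25
  (-)t^(-31) = 7.53896e-25
  (+)t^(-30) = 4.52337e-24
  (-)t^(-29) = 2.71402e-23
  (+)t^(-28) = 1.62841e-22
  (-)t^(-27) = 9.77049e-22
  (+)t^(-26) = 5.86229e-21
  (-)t^(-25) = 3.51738e-20
  (+)t^(-24) = 2.11043e-19
  (-)t^(-23) = 1.26626e-18
  (+)t^(-22) = 7.59753e-18
  (-)t^(-21) = 4.55852e-17
  (+)t^(-20) = 2.73511e-16
  (-)t^(-19) = 1.64107e-15
  (+)t^(-18) = 9.8464e-15
  (-)t^(-17) = 5.90784e-14
  (+)t^(-16) = 3.5447e-13
  (-)t^(-15) = 2.12682e-12
  (+)t^(-14) = 1.27609e-11
  (+)t^(-12) = 4.59394e-10
Sum = (1.61586e-29) + (9.69516e-29) + (5.8171e-28) + (3.49026e-27) + (2.09415e-26) + (1.25649e-25) + (7.53896e-25) + (4.52337e-24) + (2.71402e-23) + (1.62841e-22) + (9.77049e-22) + (5.86229e-21) + (3.51738e-20) + (2.11043e-19) + (1.26626e-18) + (7.59753e-18) + (4.55852e-17) + (2.73511e-16) + (1.64107e-15) + (9.8464e-15) + (5.90784e-14) + (3.5447e-13) + (2.12682e-12) + (1.27609e-11) + (4.59394e-10)
= 4.747067799e-10
Rounded to 6 significant figures: 4.74707e-10

4.74707e-10


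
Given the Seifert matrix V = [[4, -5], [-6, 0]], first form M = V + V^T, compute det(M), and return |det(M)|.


Step 1: Form V + V^T where V = [[4, -5], [-6, 0]]
  V^T = [[4, -6], [-5, 0]]
  V + V^T = [[8, -11], [-11, 0]]
Step 2: det(V + V^T) = 8*0 - (-11)*(-11)
  = 0 - 121 = -121
Step 3: Knot determinant = |det(V + V^T)| = |-121| = 121

121


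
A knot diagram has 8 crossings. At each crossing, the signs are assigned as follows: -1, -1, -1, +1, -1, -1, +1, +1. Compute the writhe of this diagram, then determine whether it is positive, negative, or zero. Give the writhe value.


Step 1: Count positive crossings (+1).
Positive crossings: 3
Step 2: Count negative crossings (-1).
Negative crossings: 5
Step 3: Writhe = (positive) - (negative)
w = 3 - 5 = -2
Step 4: |w| = 2, and w is negative

-2


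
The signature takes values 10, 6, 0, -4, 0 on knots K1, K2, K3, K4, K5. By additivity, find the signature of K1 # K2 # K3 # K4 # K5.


The signature is additive under connected sum.
signature(K1 # K2 # K3 # K4 # K5) = (10) + (6) + (0) + (-4) + (0)
= 12

12


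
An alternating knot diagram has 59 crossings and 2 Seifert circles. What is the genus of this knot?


For alternating knots, g = (c - s + 1)/2.
= (59 - 2 + 1)/2
= 58/2 = 29

29


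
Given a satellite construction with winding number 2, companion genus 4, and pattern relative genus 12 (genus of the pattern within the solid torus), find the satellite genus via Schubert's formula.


Schubert: g(satellite) = g_rel(pattern) + |winding| * g(companion),
where g_rel(pattern) is the genus of the pattern relative to the solid torus.
= 12 + 2 * 4
= 12 + 8 = 20

20


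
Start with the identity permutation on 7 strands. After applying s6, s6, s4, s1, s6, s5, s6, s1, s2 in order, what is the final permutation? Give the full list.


Starting with identity [1, 2, 3, 4, 5, 6, 7].
Apply generators in sequence:
  After s6: [1, 2, 3, 4, 5, 7, 6]
  After s6: [1, 2, 3, 4, 5, 6, 7]
  After s4: [1, 2, 3, 5, 4, 6, 7]
  After s1: [2, 1, 3, 5, 4, 6, 7]
  After s6: [2, 1, 3, 5, 4, 7, 6]
  After s5: [2, 1, 3, 5, 7, 4, 6]
  After s6: [2, 1, 3, 5, 7, 6, 4]
  After s1: [1, 2, 3, 5, 7, 6, 4]
  After s2: [1, 3, 2, 5, 7, 6, 4]
Final permutation: [1, 3, 2, 5, 7, 6, 4]

[1, 3, 2, 5, 7, 6, 4]


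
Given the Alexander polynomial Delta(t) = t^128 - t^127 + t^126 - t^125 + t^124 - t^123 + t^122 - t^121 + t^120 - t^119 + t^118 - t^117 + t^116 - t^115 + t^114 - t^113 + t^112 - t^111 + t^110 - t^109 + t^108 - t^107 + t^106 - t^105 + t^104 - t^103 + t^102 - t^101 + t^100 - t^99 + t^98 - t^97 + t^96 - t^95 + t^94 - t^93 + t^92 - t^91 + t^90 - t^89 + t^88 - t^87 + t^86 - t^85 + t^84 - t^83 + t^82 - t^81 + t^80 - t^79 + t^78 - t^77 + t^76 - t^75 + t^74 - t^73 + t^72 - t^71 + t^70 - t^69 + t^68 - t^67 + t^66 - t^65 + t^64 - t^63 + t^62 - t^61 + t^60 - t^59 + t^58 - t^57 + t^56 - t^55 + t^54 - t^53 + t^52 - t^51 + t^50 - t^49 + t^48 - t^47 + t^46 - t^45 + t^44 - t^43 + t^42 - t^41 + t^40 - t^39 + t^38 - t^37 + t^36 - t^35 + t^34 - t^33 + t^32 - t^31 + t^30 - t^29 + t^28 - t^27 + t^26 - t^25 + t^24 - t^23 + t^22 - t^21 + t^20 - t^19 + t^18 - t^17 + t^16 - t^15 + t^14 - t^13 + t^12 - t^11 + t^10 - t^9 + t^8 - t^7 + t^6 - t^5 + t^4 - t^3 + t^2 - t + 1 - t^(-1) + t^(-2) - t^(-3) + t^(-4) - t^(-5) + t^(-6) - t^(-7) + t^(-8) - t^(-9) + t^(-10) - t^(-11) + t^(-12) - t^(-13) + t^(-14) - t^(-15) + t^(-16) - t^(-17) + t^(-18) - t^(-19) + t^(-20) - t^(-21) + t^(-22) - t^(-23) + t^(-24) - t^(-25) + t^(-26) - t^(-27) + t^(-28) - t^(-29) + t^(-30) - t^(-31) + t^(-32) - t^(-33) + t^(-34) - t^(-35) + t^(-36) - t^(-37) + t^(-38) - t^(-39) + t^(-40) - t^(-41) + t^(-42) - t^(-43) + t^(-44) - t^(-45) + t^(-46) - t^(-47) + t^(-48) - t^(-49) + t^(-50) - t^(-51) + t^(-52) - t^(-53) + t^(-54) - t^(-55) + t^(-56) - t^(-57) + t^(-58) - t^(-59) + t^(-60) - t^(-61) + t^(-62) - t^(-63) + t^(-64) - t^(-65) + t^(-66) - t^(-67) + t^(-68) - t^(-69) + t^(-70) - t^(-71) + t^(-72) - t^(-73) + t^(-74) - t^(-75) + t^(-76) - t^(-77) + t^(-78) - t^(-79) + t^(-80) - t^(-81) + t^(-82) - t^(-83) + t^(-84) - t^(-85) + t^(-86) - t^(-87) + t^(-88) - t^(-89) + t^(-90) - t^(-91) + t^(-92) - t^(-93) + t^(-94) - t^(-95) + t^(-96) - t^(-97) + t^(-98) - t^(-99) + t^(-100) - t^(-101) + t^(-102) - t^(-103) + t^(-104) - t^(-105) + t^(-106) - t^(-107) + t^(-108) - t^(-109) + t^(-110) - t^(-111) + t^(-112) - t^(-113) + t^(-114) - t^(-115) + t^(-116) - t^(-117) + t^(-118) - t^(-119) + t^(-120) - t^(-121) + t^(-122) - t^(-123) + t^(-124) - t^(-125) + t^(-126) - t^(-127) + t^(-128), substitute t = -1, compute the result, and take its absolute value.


Step 1: The polynomial has 257 terms with alternating signs, exponents from 128 down to -128.
Step 2: Substitute t = -1. The i-th term has coefficient (-1)^i and exponent (m-i),
  so its value is (-1)^i * (-1)^(m-i) = (-1)^m = 1 for every i.
Step 3: All 257 terms equal 1, so Delta(-1) = 257 * (1) = 257
Step 4: |Delta(-1)| = 257

257


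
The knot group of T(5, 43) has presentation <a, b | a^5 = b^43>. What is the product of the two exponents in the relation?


The relation is a^5 = b^43.
Product of exponents = 5 * 43
= 215

215


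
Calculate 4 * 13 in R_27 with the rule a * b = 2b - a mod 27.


4 * 13 = 2*13 - 4 mod 27
= 26 - 4 mod 27
= 22 mod 27 = 22

22


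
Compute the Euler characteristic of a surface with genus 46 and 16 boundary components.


chi = 2 - 2g - b
= 2 - 2*46 - 16
= 2 - 92 - 16 = -106

-106


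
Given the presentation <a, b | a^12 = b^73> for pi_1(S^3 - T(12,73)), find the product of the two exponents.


The relation is a^12 = b^73.
Product of exponents = 12 * 73
= 876

876


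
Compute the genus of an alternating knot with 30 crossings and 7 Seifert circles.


For alternating knots, g = (c - s + 1)/2.
= (30 - 7 + 1)/2
= 24/2 = 12

12


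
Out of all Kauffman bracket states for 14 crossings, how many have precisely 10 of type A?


We choose which 10 of 14 crossings get A-smoothings.
C(14, 10) = 14! / (10! * 4!)
= 1001

1001


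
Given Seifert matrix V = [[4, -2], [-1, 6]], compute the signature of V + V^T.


Step 1: V + V^T = [[8, -3], [-3, 12]]
Step 2: trace = 20, det = 87
Step 3: Discriminant = 20^2 - 4*87 = 52
Step 4: Eigenvalues: 13.6056, 6.39445
Step 5: Signature = (# positive eigenvalues) - (# negative eigenvalues) = 2

2


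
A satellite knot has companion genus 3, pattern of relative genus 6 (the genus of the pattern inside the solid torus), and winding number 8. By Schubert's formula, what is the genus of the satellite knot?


Schubert: g(satellite) = g_rel(pattern) + |winding| * g(companion),
where g_rel(pattern) is the genus of the pattern relative to the solid torus.
= 6 + 8 * 3
= 6 + 24 = 30

30


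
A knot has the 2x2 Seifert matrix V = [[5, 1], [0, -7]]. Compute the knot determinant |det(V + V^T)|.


Step 1: Form V + V^T where V = [[5, 1], [0, -7]]
  V^T = [[5, 0], [1, -7]]
  V + V^T = [[10, 1], [1, -14]]
Step 2: det(V + V^T) = 10*(-14) - 1*1
  = -140 - 1 = -141
Step 3: Knot determinant = |det(V + V^T)| = |-141| = 141

141


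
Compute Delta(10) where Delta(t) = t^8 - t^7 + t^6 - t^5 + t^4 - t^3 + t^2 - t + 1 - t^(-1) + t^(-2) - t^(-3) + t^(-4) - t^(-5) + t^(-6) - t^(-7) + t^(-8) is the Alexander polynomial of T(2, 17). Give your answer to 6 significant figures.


Substituting t = 10 into Delta(t) = t^8 - t^7 + t^6 - t^5 + t^4 - t^3 + t^2 - t + 1 - t^(-1) + t^(-2) - t^(-3) + t^(-4) - t^(-5) + t^(-6) - t^(-7) + t^(-8):
Term values: (100000000) + (-10000000) + (1000000) + (-100000) + (10000) + (-1000) + (100) + (-10) + (1) + (-0.1) + (0.01) + (-0.001) + (0.0001) + (-1e-05) + (1e-06) + (-1e-07) + (1e-08)
Sum = 90909090.91
Rounded to 6 significant figures: 9.09091e+07

9.09091e+07


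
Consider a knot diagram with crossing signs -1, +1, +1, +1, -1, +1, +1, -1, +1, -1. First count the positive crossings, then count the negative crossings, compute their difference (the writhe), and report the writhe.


Step 1: Count positive crossings (+1).
Positive crossings: 6
Step 2: Count negative crossings (-1).
Negative crossings: 4
Step 3: Writhe = (positive) - (negative)
w = 6 - 4 = 2
Step 4: |w| = 2, and w is positive

2


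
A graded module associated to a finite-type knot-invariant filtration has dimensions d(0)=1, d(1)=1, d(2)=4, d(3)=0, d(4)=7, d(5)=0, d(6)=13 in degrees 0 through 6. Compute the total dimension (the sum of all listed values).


Total dimension = d(0) + d(1) + ... + d(6)
= 1 + 1 + 4 + 0 + 7 + 0 + 13
= 26

26


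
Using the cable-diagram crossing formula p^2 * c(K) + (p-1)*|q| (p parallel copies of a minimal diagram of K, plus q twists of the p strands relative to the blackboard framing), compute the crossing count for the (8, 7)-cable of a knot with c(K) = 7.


Step 1: Each of the c(K) crossings of the companion diagram becomes p*p = p^2 crossings among the p parallel strands, and each of the |q| twists s_1 s_2 ... s_(p-1) adds (p-1) crossings.
  Crossings = p^2 * c(K) + (p-1)*|q|
Step 2: = 8^2 * 7 + (8-1)*7
Step 3: = 64*7 + 7*7
Step 4: = 448 + 49 = 497

497


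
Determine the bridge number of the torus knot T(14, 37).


The bridge number of T(p,q) is min(p,q).
min(14, 37) = 14

14


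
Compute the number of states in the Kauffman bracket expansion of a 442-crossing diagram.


Each crossing contributes 2 choices (A-smoothing or B-smoothing).
Total states = 2^442 = 11356855067118857664833184498250070849275646260739344691898284362197488876771842551971735167402555711886914400097909030211478150447104

11356855067118857664833184498250070849275646260739344691898284362197488876771842551971735167402555711886914400097909030211478150447104


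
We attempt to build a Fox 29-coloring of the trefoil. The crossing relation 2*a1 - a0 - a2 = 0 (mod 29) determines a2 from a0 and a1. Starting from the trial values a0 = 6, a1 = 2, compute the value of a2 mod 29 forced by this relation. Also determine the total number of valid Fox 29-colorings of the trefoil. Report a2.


Step 1: Apply the given crossing relation 2*a1 - a0 - a2 = 0 (mod 29).
  a2 = 2*a1 - a0 mod 29
  a2 = 2*2 - 6 mod 29
  a2 = 4 - 6 mod 29
  a2 = -2 mod 29 = 27
Step 2: The trefoil has determinant 3.
  Number of Fox p-colorings (p prime) is p^2 if p = 3, else p.
  Since 29 does not divide 3, only trivial (constant) colorings exist.
  (So the trial a0 = 6, a1 = 2 with a0 != a1 does NOT extend to a valid coloring of the whole trefoil: the other two crossing relations require 3*(a1 - a0) = 0 (mod 29), which fails.)
  Total colorings = 29
Step 3: a2 = 27, total Fox 29-colorings = 29

27


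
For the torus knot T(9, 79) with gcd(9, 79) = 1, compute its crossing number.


For a torus knot T(p, q) with gcd(p,q)=1,
the crossing number is min(p*(q-1), q*(p-1)).
p*(q-1) = 9*78 = 702
q*(p-1) = 79*8 = 632
min(702, 632) = 632

632


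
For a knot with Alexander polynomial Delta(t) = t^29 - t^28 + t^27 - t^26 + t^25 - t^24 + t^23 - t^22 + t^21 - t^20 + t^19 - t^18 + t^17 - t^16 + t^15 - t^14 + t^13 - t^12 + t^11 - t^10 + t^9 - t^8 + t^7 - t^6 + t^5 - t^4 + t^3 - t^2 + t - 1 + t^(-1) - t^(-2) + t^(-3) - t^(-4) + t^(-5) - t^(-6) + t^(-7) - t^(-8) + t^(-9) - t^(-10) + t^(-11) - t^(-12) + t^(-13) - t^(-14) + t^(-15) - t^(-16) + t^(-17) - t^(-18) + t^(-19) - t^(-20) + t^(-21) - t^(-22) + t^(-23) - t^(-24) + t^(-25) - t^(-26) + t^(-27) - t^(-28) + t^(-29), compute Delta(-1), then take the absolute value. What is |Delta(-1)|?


Step 1: The polynomial has 59 terms with alternating signs, exponents from 29 down to -29.
Step 2: Substitute t = -1. The i-th term has coefficient (-1)^i and exponent (m-i),
  so its value is (-1)^i * (-1)^(m-i) = (-1)^m = -1 for every i.
Step 3: All 59 terms equal -1, so Delta(-1) = 59 * (-1) = -59
Step 4: |Delta(-1)| = 59

59


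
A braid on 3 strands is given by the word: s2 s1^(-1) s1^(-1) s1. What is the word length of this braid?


The word length counts the number of generators (including inverses).
Listing each generator: s2, s1^(-1), s1^(-1), s1
There are 4 generators in this braid word.

4


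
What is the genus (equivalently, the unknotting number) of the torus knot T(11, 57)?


For a torus knot T(p,q), both the unknotting number and genus equal (p-1)(q-1)/2.
= (11-1)(57-1)/2
= 10*56/2
= 560/2 = 280

280


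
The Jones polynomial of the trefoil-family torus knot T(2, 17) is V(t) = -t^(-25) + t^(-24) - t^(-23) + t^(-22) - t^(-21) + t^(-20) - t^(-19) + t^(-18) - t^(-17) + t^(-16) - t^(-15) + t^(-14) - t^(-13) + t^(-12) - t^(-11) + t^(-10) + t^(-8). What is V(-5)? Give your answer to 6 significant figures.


Substituting t = -5 into V(t) = -t^(-25) + t^(-24) - t^(-23) + t^(-22) - t^(-21) + t^(-20) - t^(-19) + t^(-18) - t^(-17) + t^(-16) - t^(-15) + t^(-14) - t^(-13) + t^(-12) - t^(-11) + t^(-10) + t^(-8):
  (-)t^(-25) = 3.35544e-18
  (+)t^(-24) = 1.67772e-17
  (-)t^(-23) = 8.38861e-17
  (+)t^(-22) = 4.1943e-16
  (-)t^(-21) = 2.09715e-15
  (+)t^(-20) = 1.04858e-14
  (-)t^(-19) = 5.24288e-14
  (+)t^(-18) = 2.62144e-13
  (-)t^(-17) = 1.31072e-12
  (+)t^(-16) = 6.5536e-12
  (-)t^(-15) = 3.2768e-11
  (+)t^(-14) = 1.6384e-10
  (-)t^(-13) = 8.192e-10
  (+)t^(-12) = 4.096e-09
  (-)t^(-11) = 2.048e-08
  (+)t^(-10) = 1.024e-07
  (+)t^(-8) = 2.56e-06
Sum = (3.35544e-18) + (1.67772e-17) + (8.38861e-17) + (4.1943e-16) + (2.09715e-15) + (1.04858e-14) + (5.24288e-14) + (2.62144e-13) + (1.31072e-12) + (6.5536e-12) + (3.2768e-11) + (1.6384e-10) + (8.192e-10) + (4.096e-09) + (2.048e-08) + (1.024e-07) + (2.56e-06)
= 2.688e-06
Rounded to 6 significant figures: 2.688e-06

2.688e-06


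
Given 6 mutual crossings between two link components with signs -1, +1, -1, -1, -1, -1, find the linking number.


Step 1: Count positive crossings: 1
Step 2: Count negative crossings: 5
Step 3: Sum of signs = 1 - 5 = -4
Step 4: Linking number = sum/2 = -4/2 = -2

-2


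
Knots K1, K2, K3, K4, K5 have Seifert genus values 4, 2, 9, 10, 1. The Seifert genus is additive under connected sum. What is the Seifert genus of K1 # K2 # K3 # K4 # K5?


The Seifert genus is additive under connected sum.
Seifert genus(K1 # K2 # K3 # K4 # K5) = (4) + (2) + (9) + (10) + (1)
= 26

26


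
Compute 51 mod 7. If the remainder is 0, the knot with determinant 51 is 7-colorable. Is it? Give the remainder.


Step 1: A knot is p-colorable if and only if p divides its determinant.
Step 2: Compute 51 mod 7.
51 = 7 * 7 + 2
Step 3: 51 mod 7 = 2
Step 4: The knot is 7-colorable: no

2


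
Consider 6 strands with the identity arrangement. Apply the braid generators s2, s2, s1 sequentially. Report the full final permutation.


Starting with identity [1, 2, 3, 4, 5, 6].
Apply generators in sequence:
  After s2: [1, 3, 2, 4, 5, 6]
  After s2: [1, 2, 3, 4, 5, 6]
  After s1: [2, 1, 3, 4, 5, 6]
Final permutation: [2, 1, 3, 4, 5, 6]

[2, 1, 3, 4, 5, 6]


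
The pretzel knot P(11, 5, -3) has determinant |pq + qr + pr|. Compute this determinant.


Step 1: Compute pq + qr + pr.
pq = 11*5 = 55
qr = 5*(-3) = -15
pr = 11*(-3) = -33
pq + qr + pr = 55 + (-15) + (-33) = 7
Step 2: Take absolute value.
det(P(11,5,-3)) = |7| = 7

7


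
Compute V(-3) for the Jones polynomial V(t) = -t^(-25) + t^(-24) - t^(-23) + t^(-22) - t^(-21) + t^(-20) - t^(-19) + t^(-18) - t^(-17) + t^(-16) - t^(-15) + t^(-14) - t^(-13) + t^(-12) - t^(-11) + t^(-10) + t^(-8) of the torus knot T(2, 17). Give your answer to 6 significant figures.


Substituting t = -3 into V(t) = -t^(-25) + t^(-24) - t^(-23) + t^(-22) - t^(-21) + t^(-20) - t^(-19) + t^(-18) - t^(-17) + t^(-16) - t^(-15) + t^(-14) - t^(-13) + t^(-12) - t^(-11) + t^(-10) + t^(-8):
  (-)t^(-25) = 1.18024e-12
  (+)t^(-24) = 3.54071e-12
  (-)t^(-23) = 1.06221e-11
  (+)t^(-22) = 3.18664e-11
  (-)t^(-21) = 9.55991e-11
  (+)t^(-20) = 2.86797e-10
  (-)t^(-19) = 8.60392e-10
  (+)t^(-18) = 2.58117e-09
  (-)t^(-17) = 7.74352e-09
  (+)t^(-16) = 2.32306e-08
  (-)t^(-15) = 6.96917e-08
  (+)t^(-14) = 2.09075e-07
  (-)t^(-13) = 6.27225e-07
  (+)t^(-12) = 1.88168e-06
  (-)t^(-11) = 5.64503e-06
  (+)t^(-10) = 1.69351e-05
  (+)t^(-8) = 0.000152416
Sum = (1.18024e-12) + (3.54071e-12) + (1.06221e-11) + (3.18664e-11) + (9.55991e-11) + (2.86797e-10) + (8.60392e-10) + (2.58117e-09) + (7.74352e-09) + (2.32306e-08) + (6.96917e-08) + (2.09075e-07) + (6.27225e-07) + (1.88168e-06) + (5.64503e-06) + (1.69351e-05) + (0.000152416)
= 0.0001778184214
Rounded to 6 significant figures: 0.000177818

0.000177818


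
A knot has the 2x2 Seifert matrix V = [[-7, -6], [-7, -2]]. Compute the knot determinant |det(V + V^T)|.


Step 1: Form V + V^T where V = [[-7, -6], [-7, -2]]
  V^T = [[-7, -7], [-6, -2]]
  V + V^T = [[-14, -13], [-13, -4]]
Step 2: det(V + V^T) = (-14)*(-4) - (-13)*(-13)
  = 56 - 169 = -113
Step 3: Knot determinant = |det(V + V^T)| = |-113| = 113

113


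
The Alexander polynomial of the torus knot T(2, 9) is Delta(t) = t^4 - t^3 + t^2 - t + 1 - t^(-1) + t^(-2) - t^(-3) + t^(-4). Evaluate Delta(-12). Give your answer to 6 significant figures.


Substituting t = -12 into Delta(t) = t^4 - t^3 + t^2 - t + 1 - t^(-1) + t^(-2) - t^(-3) + t^(-4):
Term values: (20736) + (1728) + (144) + (12) + (1) + (0.0833333) + (0.00694444) + (0.000578704) + (4.82253e-05)
Sum = 22621.0909
Rounded to 6 significant figures: 22621.1

22621.1


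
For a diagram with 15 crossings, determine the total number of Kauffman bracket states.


Each crossing contributes 2 choices (A-smoothing or B-smoothing).
Total states = 2^15 = 32768

32768


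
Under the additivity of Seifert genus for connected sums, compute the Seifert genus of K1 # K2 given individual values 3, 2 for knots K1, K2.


The Seifert genus is additive under connected sum.
Seifert genus(K1 # K2) = (3) + (2)
= 5

5


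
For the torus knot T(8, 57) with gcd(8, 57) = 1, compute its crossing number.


For a torus knot T(p, q) with gcd(p,q)=1,
the crossing number is min(p*(q-1), q*(p-1)).
p*(q-1) = 8*56 = 448
q*(p-1) = 57*7 = 399
min(448, 399) = 399

399


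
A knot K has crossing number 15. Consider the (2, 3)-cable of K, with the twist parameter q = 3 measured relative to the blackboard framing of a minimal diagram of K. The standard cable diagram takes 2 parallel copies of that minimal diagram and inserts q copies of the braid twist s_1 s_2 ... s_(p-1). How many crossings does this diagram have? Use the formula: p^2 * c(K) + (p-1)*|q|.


Step 1: Each of the c(K) crossings of the companion diagram becomes p*p = p^2 crossings among the p parallel strands, and each of the |q| twists s_1 s_2 ... s_(p-1) adds (p-1) crossings.
  Crossings = p^2 * c(K) + (p-1)*|q|
Step 2: = 2^2 * 15 + (2-1)*3
Step 3: = 4*15 + 1*3
Step 4: = 60 + 3 = 63

63


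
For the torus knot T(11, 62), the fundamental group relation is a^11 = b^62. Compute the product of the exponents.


The relation is a^11 = b^62.
Product of exponents = 11 * 62
= 682

682


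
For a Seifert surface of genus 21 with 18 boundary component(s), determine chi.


chi = 2 - 2g - b
= 2 - 2*21 - 18
= 2 - 42 - 18 = -58

-58


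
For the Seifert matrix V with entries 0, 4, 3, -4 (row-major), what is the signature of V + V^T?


Step 1: V + V^T = [[0, 7], [7, -8]]
Step 2: trace = -8, det = -49
Step 3: Discriminant = (-8)^2 - 4*(-49) = 260
Step 4: Eigenvalues: 4.06226, -12.0623
Step 5: Signature = (# positive eigenvalues) - (# negative eigenvalues) = 0

0


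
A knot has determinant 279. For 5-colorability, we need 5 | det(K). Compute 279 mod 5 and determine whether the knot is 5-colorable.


Step 1: A knot is p-colorable if and only if p divides its determinant.
Step 2: Compute 279 mod 5.
279 = 55 * 5 + 4
Step 3: 279 mod 5 = 4
Step 4: The knot is 5-colorable: no

4


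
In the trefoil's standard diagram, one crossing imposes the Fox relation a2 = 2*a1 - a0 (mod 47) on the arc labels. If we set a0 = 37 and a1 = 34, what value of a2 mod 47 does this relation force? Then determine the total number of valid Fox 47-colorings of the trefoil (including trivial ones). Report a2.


Step 1: Apply the given crossing relation 2*a1 - a0 - a2 = 0 (mod 47).
  a2 = 2*a1 - a0 mod 47
  a2 = 2*34 - 37 mod 47
  a2 = 68 - 37 mod 47
  a2 = 31 mod 47 = 31
Step 2: The trefoil has determinant 3.
  Number of Fox p-colorings (p prime) is p^2 if p = 3, else p.
  Since 47 does not divide 3, only trivial (constant) colorings exist.
  (So the trial a0 = 37, a1 = 34 with a0 != a1 does NOT extend to a valid coloring of the whole trefoil: the other two crossing relations require 3*(a1 - a0) = 0 (mod 47), which fails.)
  Total colorings = 47
Step 3: a2 = 31, total Fox 47-colorings = 47

31


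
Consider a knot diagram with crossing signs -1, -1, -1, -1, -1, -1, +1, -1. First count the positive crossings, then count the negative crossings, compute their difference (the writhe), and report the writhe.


Step 1: Count positive crossings (+1).
Positive crossings: 1
Step 2: Count negative crossings (-1).
Negative crossings: 7
Step 3: Writhe = (positive) - (negative)
w = 1 - 7 = -6
Step 4: |w| = 6, and w is negative

-6


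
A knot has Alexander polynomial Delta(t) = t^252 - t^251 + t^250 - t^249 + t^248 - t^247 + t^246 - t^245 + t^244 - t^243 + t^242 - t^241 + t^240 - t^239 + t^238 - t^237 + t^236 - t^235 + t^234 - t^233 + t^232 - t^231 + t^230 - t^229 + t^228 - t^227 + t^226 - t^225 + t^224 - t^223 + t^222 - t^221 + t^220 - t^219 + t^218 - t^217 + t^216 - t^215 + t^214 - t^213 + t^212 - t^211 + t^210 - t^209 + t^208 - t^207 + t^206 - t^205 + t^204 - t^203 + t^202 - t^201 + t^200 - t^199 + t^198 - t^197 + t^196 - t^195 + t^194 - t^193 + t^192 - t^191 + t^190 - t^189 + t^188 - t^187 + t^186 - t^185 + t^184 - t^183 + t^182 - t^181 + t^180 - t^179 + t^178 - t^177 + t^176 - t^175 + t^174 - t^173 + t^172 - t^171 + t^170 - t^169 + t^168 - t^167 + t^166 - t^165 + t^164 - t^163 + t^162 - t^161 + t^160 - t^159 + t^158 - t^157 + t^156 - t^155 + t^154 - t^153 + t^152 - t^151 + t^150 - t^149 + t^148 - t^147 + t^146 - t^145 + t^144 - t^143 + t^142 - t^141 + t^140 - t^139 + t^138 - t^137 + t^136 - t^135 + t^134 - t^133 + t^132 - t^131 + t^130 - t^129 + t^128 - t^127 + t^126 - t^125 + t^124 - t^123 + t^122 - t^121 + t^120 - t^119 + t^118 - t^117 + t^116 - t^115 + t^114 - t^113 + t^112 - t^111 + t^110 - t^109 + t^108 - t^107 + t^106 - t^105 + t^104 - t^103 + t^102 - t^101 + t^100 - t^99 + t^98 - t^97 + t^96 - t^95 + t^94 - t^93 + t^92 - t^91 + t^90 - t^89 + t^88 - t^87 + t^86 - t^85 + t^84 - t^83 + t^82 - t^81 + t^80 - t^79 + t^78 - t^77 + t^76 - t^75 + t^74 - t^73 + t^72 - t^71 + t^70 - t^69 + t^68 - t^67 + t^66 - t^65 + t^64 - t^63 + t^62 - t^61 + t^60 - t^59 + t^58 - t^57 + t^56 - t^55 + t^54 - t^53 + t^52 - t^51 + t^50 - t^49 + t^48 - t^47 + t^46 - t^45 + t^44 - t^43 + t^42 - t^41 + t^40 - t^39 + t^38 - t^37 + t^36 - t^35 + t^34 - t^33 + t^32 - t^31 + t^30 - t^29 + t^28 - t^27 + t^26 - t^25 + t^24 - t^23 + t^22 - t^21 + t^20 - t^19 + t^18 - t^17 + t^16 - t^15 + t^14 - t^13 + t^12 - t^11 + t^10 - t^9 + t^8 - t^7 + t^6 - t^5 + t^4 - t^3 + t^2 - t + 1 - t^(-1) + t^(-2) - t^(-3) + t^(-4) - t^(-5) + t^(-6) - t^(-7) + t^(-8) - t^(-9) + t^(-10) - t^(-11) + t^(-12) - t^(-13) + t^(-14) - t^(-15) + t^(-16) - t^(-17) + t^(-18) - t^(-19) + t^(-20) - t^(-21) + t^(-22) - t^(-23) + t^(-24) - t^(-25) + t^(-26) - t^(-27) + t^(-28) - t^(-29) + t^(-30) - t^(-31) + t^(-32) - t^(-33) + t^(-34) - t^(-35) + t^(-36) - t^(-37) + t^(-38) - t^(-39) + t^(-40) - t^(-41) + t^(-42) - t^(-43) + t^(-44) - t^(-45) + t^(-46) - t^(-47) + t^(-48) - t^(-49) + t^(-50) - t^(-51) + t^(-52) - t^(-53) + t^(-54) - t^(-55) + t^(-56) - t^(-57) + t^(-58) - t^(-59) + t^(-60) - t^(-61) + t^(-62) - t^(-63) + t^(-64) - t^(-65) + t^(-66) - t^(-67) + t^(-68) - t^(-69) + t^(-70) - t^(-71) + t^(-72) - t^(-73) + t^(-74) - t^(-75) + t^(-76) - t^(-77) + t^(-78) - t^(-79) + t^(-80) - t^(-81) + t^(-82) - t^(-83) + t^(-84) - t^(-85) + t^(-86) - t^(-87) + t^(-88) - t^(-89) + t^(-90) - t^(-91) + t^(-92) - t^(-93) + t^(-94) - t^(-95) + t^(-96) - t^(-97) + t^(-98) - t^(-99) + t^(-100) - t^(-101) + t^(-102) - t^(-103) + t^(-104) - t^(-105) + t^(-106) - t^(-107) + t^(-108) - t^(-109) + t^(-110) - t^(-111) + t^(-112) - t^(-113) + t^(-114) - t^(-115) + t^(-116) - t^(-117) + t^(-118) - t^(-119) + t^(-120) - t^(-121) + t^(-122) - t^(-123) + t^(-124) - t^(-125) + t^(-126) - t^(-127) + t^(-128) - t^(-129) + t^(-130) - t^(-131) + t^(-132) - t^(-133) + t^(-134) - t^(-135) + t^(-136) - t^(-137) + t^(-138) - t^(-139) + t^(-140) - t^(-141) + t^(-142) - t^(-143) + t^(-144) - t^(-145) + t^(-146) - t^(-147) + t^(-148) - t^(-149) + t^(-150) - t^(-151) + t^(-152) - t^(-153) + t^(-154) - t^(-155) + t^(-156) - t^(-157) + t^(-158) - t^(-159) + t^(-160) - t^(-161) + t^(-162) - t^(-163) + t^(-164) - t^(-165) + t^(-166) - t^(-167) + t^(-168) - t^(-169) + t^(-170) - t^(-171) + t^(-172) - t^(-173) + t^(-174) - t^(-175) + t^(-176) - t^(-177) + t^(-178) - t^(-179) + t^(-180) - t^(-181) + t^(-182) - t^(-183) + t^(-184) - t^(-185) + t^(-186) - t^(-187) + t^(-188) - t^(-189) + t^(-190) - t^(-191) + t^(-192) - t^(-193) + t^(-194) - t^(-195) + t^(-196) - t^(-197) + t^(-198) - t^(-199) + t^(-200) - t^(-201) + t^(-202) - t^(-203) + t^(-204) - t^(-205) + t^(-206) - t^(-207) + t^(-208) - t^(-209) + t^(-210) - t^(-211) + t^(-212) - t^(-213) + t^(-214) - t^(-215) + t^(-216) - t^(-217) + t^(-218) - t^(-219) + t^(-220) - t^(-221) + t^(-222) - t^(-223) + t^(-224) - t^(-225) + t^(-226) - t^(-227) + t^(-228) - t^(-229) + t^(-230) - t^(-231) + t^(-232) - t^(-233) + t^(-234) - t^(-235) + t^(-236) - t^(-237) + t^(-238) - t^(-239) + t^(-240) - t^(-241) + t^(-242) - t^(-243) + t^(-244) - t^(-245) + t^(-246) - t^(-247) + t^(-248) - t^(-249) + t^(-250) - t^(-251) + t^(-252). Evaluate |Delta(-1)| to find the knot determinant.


Step 1: The polynomial has 505 terms with alternating signs, exponents from 252 down to -252.
Step 2: Substitute t = -1. The i-th term has coefficient (-1)^i and exponent (m-i),
  so its value is (-1)^i * (-1)^(m-i) = (-1)^m = 1 for every i.
Step 3: All 505 terms equal 1, so Delta(-1) = 505 * (1) = 505
Step 4: |Delta(-1)| = 505

505


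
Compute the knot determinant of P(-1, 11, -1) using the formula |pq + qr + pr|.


Step 1: Compute pq + qr + pr.
pq = (-1)*11 = -11
qr = 11*(-1) = -11
pr = (-1)*(-1) = 1
pq + qr + pr = -11 + (-11) + 1 = -21
Step 2: Take absolute value.
det(P(-1,11,-1)) = |-21| = 21

21


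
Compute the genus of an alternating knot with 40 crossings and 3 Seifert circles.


For alternating knots, g = (c - s + 1)/2.
= (40 - 3 + 1)/2
= 38/2 = 19

19


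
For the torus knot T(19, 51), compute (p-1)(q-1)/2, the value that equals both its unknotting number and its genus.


For a torus knot T(p,q), both the unknotting number and genus equal (p-1)(q-1)/2.
= (19-1)(51-1)/2
= 18*50/2
= 900/2 = 450

450


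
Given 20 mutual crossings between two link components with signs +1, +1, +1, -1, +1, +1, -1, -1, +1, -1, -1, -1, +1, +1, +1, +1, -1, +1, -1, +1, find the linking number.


Step 1: Count positive crossings: 12
Step 2: Count negative crossings: 8
Step 3: Sum of signs = 12 - 8 = 4
Step 4: Linking number = sum/2 = 4/2 = 2

2


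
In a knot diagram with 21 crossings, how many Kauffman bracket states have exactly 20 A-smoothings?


We choose which 20 of 21 crossings get A-smoothings.
C(21, 20) = 21! / (20! * 1!)
= 21

21


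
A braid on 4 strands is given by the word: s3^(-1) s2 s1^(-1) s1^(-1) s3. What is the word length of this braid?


The word length counts the number of generators (including inverses).
Listing each generator: s3^(-1), s2, s1^(-1), s1^(-1), s3
There are 5 generators in this braid word.

5


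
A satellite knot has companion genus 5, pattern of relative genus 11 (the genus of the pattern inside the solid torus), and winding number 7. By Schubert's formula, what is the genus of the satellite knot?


Schubert: g(satellite) = g_rel(pattern) + |winding| * g(companion),
where g_rel(pattern) is the genus of the pattern relative to the solid torus.
= 11 + 7 * 5
= 11 + 35 = 46

46


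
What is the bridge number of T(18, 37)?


The bridge number of T(p,q) is min(p,q).
min(18, 37) = 18

18


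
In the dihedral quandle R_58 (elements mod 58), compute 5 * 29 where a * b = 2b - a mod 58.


5 * 29 = 2*29 - 5 mod 58
= 58 - 5 mod 58
= 53 mod 58 = 53

53


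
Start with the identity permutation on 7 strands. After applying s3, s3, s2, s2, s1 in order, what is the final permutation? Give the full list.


Starting with identity [1, 2, 3, 4, 5, 6, 7].
Apply generators in sequence:
  After s3: [1, 2, 4, 3, 5, 6, 7]
  After s3: [1, 2, 3, 4, 5, 6, 7]
  After s2: [1, 3, 2, 4, 5, 6, 7]
  After s2: [1, 2, 3, 4, 5, 6, 7]
  After s1: [2, 1, 3, 4, 5, 6, 7]
Final permutation: [2, 1, 3, 4, 5, 6, 7]

[2, 1, 3, 4, 5, 6, 7]


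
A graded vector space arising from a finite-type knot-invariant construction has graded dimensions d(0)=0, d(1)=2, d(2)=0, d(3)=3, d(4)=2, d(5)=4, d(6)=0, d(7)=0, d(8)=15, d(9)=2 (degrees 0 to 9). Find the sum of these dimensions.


Total dimension = d(0) + d(1) + ... + d(9)
= 0 + 2 + 0 + 3 + 2 + 4 + 0 + 0 + 15 + 2
= 28

28


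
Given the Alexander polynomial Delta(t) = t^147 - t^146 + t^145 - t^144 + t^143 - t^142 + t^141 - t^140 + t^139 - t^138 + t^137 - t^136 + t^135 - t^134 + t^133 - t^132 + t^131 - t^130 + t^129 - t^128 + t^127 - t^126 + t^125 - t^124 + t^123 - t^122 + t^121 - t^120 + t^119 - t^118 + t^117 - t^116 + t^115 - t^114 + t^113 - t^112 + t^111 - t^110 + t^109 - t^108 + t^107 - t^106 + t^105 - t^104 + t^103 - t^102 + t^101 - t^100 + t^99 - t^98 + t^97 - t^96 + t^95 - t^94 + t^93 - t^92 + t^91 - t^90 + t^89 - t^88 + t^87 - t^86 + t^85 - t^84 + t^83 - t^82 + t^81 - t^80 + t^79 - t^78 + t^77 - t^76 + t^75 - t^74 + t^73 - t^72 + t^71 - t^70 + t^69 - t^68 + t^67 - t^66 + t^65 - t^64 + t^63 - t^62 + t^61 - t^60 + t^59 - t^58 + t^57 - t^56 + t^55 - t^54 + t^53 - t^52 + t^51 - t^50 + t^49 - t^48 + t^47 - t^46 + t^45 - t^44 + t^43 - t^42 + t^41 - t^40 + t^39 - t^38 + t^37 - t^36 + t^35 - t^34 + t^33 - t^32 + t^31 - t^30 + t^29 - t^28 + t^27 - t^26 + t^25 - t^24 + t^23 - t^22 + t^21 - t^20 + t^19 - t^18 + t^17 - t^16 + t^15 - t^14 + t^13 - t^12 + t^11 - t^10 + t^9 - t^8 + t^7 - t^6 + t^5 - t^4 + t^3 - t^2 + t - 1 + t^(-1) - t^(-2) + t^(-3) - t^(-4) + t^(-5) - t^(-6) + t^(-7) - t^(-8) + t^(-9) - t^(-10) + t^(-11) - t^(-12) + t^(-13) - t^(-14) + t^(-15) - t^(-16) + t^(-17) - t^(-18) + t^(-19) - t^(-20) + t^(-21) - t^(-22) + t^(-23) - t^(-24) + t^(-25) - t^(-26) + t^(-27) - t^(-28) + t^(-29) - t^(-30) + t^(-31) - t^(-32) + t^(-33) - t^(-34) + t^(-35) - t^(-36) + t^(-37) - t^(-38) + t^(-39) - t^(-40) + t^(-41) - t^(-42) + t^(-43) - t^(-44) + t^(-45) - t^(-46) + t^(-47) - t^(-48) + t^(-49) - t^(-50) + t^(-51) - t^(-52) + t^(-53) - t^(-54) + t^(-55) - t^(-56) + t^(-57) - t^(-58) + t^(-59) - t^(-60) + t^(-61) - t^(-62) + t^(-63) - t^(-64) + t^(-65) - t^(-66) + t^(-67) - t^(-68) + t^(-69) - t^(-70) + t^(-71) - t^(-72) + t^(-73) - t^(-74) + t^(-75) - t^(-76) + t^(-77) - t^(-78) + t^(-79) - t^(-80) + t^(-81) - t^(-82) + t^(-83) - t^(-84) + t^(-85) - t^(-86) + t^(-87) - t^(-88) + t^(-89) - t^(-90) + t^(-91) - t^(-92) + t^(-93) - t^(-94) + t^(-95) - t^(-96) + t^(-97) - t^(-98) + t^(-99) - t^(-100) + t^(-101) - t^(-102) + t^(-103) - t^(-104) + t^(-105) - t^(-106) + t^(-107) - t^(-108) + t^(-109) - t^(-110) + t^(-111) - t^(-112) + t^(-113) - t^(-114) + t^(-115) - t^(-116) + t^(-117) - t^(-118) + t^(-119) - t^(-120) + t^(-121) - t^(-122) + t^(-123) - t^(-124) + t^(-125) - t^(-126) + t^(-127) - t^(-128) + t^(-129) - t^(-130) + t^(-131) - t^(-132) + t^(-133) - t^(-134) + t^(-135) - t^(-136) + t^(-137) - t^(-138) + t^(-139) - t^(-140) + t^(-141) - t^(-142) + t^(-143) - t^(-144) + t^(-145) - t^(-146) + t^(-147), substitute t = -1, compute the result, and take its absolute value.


Step 1: The polynomial has 295 terms with alternating signs, exponents from 147 down to -147.
Step 2: Substitute t = -1. The i-th term has coefficient (-1)^i and exponent (m-i),
  so its value is (-1)^i * (-1)^(m-i) = (-1)^m = -1 for every i.
Step 3: All 295 terms equal -1, so Delta(-1) = 295 * (-1) = -295
Step 4: |Delta(-1)| = 295

295


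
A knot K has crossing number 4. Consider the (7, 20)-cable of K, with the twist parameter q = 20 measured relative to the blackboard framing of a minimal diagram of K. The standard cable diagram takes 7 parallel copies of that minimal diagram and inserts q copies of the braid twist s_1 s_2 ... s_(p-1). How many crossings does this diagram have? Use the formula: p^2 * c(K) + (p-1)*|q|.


Step 1: Each of the c(K) crossings of the companion diagram becomes p*p = p^2 crossings among the p parallel strands, and each of the |q| twists s_1 s_2 ... s_(p-1) adds (p-1) crossings.
  Crossings = p^2 * c(K) + (p-1)*|q|
Step 2: = 7^2 * 4 + (7-1)*20
Step 3: = 49*4 + 6*20
Step 4: = 196 + 120 = 316

316


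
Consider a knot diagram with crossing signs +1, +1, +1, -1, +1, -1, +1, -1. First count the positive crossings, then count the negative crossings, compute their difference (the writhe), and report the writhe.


Step 1: Count positive crossings (+1).
Positive crossings: 5
Step 2: Count negative crossings (-1).
Negative crossings: 3
Step 3: Writhe = (positive) - (negative)
w = 5 - 3 = 2
Step 4: |w| = 2, and w is positive

2


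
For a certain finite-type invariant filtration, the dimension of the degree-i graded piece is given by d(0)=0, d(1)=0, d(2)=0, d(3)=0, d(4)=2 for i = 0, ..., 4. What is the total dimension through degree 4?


Total dimension = d(0) + d(1) + ... + d(4)
= 0 + 0 + 0 + 0 + 2
= 2

2


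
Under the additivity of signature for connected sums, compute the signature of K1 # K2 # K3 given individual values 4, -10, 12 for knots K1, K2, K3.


The signature is additive under connected sum.
signature(K1 # K2 # K3) = (4) + (-10) + (12)
= 6

6
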